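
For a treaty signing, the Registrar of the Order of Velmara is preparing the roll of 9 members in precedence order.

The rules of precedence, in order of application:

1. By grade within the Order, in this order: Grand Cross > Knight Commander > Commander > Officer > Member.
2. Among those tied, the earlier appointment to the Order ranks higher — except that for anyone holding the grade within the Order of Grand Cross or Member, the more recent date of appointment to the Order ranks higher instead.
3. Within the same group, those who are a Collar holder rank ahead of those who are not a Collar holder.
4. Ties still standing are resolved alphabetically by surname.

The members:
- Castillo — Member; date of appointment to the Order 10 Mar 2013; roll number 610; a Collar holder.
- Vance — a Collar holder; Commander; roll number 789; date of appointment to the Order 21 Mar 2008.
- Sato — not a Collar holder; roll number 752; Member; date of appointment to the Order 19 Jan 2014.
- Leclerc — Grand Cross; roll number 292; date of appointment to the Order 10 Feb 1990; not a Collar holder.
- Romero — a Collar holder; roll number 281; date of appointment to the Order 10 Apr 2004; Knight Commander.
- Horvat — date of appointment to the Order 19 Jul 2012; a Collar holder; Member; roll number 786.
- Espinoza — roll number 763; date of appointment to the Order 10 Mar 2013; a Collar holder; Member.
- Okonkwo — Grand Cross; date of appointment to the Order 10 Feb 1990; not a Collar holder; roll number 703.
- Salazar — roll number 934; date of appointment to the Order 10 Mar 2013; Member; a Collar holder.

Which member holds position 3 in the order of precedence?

By grade within the Order: Leclerc and Okonkwo (Grand Cross); then Romero (Knight Commander); then Vance (Commander); then Sato, Castillo, Espinoza, Salazar and Horvat (Member).
Leclerc and Okonkwo both have date of appointment to the Order 10 Feb 1990, so the next rule applies.
Leclerc and Okonkwo are each not a Collar holder, so the next rule applies.
Among Leclerc and Okonkwo, alphabetically by surname: Leclerc before Okonkwo.
Among Sato, Castillo, Espinoza, Salazar and Horvat, by date of appointment to the Order (later first) (reversed rule for this group): Sato (19 Jan 2014) before Castillo, Espinoza and Salazar (10 Mar 2013) before Horvat (19 Jul 2012).
Castillo, Espinoza and Salazar are each a Collar holder, so the next rule applies.
Among Castillo, Espinoza and Salazar, alphabetically by surname: Castillo before Espinoza before Salazar.
Order: Leclerc, Okonkwo, Romero, Vance, Sato, Castillo, Espinoza, Salazar, Horvat.

Romero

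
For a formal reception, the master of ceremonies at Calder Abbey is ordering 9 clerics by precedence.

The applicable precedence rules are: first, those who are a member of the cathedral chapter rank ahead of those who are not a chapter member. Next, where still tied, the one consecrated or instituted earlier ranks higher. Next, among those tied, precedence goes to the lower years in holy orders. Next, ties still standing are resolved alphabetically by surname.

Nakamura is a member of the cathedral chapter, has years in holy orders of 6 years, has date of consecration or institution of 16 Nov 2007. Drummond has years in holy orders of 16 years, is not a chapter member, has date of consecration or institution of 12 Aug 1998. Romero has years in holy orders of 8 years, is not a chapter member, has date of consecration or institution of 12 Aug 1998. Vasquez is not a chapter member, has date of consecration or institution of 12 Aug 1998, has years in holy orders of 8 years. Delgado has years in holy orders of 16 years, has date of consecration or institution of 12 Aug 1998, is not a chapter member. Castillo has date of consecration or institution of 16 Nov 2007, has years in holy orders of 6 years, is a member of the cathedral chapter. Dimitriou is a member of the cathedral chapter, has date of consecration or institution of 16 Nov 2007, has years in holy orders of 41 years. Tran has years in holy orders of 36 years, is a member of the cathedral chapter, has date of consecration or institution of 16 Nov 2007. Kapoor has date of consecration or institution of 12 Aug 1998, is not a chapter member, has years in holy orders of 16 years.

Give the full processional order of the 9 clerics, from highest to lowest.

Castillo, Nakamura, Tran, Dimitriou, Romero, Vasquez, Delgado, Drummond, Kapoor

By the first rule: Castillo, Nakamura, Tran and Dimitriou (each a member of the cathedral chapter); then Romero, Vasquez, Delgado, Drummond and Kapoor (each not a chapter member).
Castillo, Nakamura, Tran and Dimitriou all have date of consecration or institution 16 Nov 2007, so the next rule applies.
Among Castillo, Nakamura, Tran and Dimitriou, by years in holy orders (lower first): Castillo and Nakamura (6 years) before Tran (36 years) before Dimitriou (41 years).
Among Castillo and Nakamura, alphabetically by surname: Castillo before Nakamura.
Romero, Vasquez, Delgado, Drummond and Kapoor all have date of consecration or institution 12 Aug 1998, so the next rule applies.
Among Romero, Vasquez, Delgado, Drummond and Kapoor, by years in holy orders (lower first): Romero and Vasquez (8 years) before Delgado, Drummond and Kapoor (16 years).
Among Romero and Vasquez, alphabetically by surname: Romero before Vasquez.
Among Delgado, Drummond and Kapoor, alphabetically by surname: Delgado before Drummond before Kapoor.
Full order: Castillo, Nakamura, Tran, Dimitriou, Romero, Vasquez, Delgado, Drummond, Kapoor.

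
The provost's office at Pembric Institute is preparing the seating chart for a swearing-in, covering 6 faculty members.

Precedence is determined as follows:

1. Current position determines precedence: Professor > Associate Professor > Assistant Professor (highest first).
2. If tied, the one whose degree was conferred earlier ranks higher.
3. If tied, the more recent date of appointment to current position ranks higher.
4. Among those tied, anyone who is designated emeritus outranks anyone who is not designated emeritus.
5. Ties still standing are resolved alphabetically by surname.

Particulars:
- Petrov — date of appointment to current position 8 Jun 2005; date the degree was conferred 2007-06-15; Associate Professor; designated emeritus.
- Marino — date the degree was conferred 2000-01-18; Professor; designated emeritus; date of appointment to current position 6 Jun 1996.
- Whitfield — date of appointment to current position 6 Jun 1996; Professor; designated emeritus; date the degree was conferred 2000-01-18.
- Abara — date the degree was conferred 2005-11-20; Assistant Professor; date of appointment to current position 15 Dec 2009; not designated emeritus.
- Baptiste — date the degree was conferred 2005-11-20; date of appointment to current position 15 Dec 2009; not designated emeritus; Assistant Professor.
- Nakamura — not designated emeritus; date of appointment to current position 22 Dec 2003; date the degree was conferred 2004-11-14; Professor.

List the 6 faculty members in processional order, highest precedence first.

Marino, Whitfield, Nakamura, Petrov, Abara, Baptiste

By current position: Marino, Whitfield and Nakamura (Professor); then Petrov (Associate Professor); then Abara and Baptiste (Assistant Professor).
Among Marino, Whitfield and Nakamura, by date the degree was conferred (earlier first): Marino and Whitfield (2000-01-18) before Nakamura (2004-11-14).
Marino and Whitfield both have date of appointment to current position 6 Jun 1996, so the next rule applies.
Marino and Whitfield are each designated emeritus, so the next rule applies.
Among Marino and Whitfield, alphabetically by surname: Marino before Whitfield.
Abara and Baptiste both have date the degree was conferred 2005-11-20, so the next rule applies.
Abara and Baptiste both have date of appointment to current position 15 Dec 2009, so the next rule applies.
Abara and Baptiste are each not designated emeritus, so the next rule applies.
Among Abara and Baptiste, alphabetically by surname: Abara before Baptiste.
Full order: Marino, Whitfield, Nakamura, Petrov, Abara, Baptiste.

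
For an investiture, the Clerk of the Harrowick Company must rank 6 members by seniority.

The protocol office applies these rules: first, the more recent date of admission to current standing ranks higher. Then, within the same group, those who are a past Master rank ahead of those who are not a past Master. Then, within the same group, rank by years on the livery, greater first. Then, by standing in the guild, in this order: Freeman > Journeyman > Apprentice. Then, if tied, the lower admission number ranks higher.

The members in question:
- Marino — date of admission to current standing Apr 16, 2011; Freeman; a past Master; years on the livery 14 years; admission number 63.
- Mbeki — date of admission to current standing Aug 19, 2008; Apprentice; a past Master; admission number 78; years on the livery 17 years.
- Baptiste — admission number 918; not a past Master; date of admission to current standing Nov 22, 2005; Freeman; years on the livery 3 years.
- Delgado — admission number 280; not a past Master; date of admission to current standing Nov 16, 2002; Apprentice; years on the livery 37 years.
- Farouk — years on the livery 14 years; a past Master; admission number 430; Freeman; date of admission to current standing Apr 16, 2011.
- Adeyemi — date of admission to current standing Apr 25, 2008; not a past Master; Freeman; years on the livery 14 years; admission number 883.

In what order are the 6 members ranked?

Marino, Farouk, Mbeki, Adeyemi, Baptiste, Delgado

By date of admission to current standing (later first): Marino and Farouk (both Apr 16, 2011); then Mbeki (Aug 19, 2008); then Adeyemi (Apr 25, 2008); then Baptiste (Nov 22, 2005); then Delgado (Nov 16, 2002).
Marino and Farouk are each a past Master, so the next rule applies.
Marino and Farouk both have years on the livery 14 years, so the next rule applies.
Marino and Farouk are each Freeman, so the next rule applies.
Among Marino and Farouk, by admission number (lower first): Marino (63) before Farouk (430).
Full order: Marino, Farouk, Mbeki, Adeyemi, Baptiste, Delgado.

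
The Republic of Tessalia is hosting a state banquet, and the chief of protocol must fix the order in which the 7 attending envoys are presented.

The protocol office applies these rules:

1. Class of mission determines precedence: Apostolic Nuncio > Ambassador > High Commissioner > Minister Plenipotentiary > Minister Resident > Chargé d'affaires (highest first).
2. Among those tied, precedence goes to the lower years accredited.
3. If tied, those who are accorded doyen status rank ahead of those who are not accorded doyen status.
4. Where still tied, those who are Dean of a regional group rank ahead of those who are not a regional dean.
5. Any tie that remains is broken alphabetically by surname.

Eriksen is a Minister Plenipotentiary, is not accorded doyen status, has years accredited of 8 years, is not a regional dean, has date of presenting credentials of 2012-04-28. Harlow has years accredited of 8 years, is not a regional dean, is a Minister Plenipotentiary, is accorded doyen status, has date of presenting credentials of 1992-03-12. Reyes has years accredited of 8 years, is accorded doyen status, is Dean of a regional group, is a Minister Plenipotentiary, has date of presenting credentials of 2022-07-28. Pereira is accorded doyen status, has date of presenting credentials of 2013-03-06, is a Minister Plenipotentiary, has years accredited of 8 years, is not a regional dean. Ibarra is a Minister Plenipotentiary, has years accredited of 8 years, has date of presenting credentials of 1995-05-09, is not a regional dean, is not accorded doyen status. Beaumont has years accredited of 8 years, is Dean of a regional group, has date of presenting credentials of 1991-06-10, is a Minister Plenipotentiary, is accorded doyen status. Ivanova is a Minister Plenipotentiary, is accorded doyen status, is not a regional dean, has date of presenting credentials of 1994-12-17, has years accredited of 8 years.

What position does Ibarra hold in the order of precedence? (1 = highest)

7

By class of mission: Beaumont, Reyes, Harlow, Ivanova, Pereira, Eriksen and Ibarra (Minister Plenipotentiary).
Beaumont, Reyes, Harlow, Ivanova, Pereira, Eriksen and Ibarra all have years accredited 8 years, so the next rule applies.
Among Beaumont, Reyes, Harlow, Ivanova, Pereira, Eriksen and Ibarra, accorded doyen status before not accorded doyen status: Beaumont, Reyes, Harlow, Ivanova and Pereira (accorded doyen status) before Eriksen and Ibarra (not accorded doyen status).
Among Beaumont, Reyes, Harlow, Ivanova and Pereira, Dean of a regional group before not a regional dean: Beaumont and Reyes (Dean of a regional group) before Harlow, Ivanova and Pereira (not a regional dean).
Among Beaumont and Reyes, alphabetically by surname: Beaumont before Reyes.
Among Harlow, Ivanova and Pereira, alphabetically by surname: Harlow before Ivanova before Pereira.
Eriksen and Ibarra are each not a regional dean, so the next rule applies.
Among Eriksen and Ibarra, alphabetically by surname: Eriksen before Ibarra.
Order: Beaumont, Reyes, Harlow, Ivanova, Pereira, Eriksen, Ibarra. So position 7.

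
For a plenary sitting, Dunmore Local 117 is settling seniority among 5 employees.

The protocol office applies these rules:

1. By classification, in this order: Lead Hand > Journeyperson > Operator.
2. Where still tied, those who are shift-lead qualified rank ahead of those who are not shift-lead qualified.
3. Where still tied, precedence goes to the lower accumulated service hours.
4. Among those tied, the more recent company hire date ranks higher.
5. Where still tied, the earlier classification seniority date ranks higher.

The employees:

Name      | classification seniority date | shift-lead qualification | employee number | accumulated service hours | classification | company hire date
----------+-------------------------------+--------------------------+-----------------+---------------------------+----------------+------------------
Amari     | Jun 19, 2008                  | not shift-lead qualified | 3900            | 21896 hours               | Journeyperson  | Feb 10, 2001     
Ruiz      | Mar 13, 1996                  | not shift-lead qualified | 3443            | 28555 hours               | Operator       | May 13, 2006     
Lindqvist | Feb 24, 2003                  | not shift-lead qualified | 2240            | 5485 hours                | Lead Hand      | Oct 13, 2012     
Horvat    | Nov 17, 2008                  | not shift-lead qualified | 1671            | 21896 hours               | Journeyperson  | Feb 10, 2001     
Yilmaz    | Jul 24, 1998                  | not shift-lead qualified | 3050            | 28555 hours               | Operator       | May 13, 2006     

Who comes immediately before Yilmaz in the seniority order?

Ruiz

By classification: Lindqvist (Lead Hand); then Amari and Horvat (Journeyperson); then Ruiz and Yilmaz (Operator).
Amari and Horvat are each not shift-lead qualified, so the next rule applies.
Amari and Horvat both have accumulated service hours 21896 hours, so the next rule applies.
Amari and Horvat both have company hire date Feb 10, 2001, so the next rule applies.
Among Amari and Horvat, by classification seniority date (earlier first): Amari (Jun 19, 2008) before Horvat (Nov 17, 2008).
Ruiz and Yilmaz are each not shift-lead qualified, so the next rule applies.
Ruiz and Yilmaz both have accumulated service hours 28555 hours, so the next rule applies.
Ruiz and Yilmaz both have company hire date May 13, 2006, so the next rule applies.
Among Ruiz and Yilmaz, by classification seniority date (earlier first): Ruiz (Mar 13, 1996) before Yilmaz (Jul 24, 1998).
Order: Lindqvist, Amari, Horvat, Ruiz, Yilmaz.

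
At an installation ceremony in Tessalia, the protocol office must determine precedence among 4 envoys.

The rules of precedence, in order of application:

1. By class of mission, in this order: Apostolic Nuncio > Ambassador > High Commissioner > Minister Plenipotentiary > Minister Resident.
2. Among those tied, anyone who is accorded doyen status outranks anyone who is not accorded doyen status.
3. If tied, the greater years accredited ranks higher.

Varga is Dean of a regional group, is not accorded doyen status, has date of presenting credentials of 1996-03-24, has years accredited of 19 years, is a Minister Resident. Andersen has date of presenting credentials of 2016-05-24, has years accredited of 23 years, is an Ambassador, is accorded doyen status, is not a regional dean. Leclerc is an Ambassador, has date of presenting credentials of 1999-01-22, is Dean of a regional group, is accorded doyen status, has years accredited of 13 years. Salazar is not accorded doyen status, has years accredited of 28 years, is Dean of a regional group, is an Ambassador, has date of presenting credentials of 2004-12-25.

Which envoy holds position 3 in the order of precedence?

Salazar

By class of mission: Andersen, Leclerc and Salazar (Ambassador); then Varga (Minister Resident).
Among Andersen, Leclerc and Salazar, accorded doyen status before not accorded doyen status: Andersen and Leclerc (accorded doyen status) before Salazar (not accorded doyen status).
Among Andersen and Leclerc, by years accredited (higher first): Andersen (23 years) before Leclerc (13 years).
Order: Andersen, Leclerc, Salazar, Varga.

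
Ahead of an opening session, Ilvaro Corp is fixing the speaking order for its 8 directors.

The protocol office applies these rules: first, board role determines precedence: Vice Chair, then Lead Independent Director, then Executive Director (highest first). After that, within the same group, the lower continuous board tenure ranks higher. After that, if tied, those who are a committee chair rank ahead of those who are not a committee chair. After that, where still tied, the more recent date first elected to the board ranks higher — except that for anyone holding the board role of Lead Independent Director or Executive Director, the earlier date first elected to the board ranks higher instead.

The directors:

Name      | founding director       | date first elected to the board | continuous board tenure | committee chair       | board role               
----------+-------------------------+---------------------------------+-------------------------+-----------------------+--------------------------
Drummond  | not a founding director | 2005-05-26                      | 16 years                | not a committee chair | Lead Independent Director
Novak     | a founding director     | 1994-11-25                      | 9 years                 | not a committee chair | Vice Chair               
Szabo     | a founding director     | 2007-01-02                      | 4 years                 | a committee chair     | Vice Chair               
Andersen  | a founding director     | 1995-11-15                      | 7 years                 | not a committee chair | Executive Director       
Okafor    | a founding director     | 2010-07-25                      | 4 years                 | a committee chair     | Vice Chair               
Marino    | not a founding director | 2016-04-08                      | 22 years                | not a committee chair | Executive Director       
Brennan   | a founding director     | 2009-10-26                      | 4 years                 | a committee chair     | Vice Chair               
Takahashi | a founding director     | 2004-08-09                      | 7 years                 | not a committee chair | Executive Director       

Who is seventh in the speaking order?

Takahashi

By board role: Okafor, Brennan, Szabo and Novak (Vice Chair); then Drummond (Lead Independent Director); then Andersen, Takahashi and Marino (Executive Director).
Among Okafor, Brennan, Szabo and Novak, by continuous board tenure (lower first): Okafor, Brennan and Szabo (4 years) before Novak (9 years).
Okafor, Brennan and Szabo are each a committee chair, so the next rule applies.
Among Okafor, Brennan and Szabo, by date first elected to the board (later first): Okafor (2010-07-25) before Brennan (2009-10-26) before Szabo (2007-01-02).
Among Andersen, Takahashi and Marino, by continuous board tenure (lower first): Andersen and Takahashi (7 years) before Marino (22 years).
Andersen and Takahashi are each not a committee chair, so the next rule applies.
Among Andersen and Takahashi, by date first elected to the board (earlier first) (reversed rule for this group): Andersen (1995-11-15) before Takahashi (2004-08-09).
Order: Okafor, Brennan, Szabo, Novak, Drummond, Andersen, Takahashi, Marino.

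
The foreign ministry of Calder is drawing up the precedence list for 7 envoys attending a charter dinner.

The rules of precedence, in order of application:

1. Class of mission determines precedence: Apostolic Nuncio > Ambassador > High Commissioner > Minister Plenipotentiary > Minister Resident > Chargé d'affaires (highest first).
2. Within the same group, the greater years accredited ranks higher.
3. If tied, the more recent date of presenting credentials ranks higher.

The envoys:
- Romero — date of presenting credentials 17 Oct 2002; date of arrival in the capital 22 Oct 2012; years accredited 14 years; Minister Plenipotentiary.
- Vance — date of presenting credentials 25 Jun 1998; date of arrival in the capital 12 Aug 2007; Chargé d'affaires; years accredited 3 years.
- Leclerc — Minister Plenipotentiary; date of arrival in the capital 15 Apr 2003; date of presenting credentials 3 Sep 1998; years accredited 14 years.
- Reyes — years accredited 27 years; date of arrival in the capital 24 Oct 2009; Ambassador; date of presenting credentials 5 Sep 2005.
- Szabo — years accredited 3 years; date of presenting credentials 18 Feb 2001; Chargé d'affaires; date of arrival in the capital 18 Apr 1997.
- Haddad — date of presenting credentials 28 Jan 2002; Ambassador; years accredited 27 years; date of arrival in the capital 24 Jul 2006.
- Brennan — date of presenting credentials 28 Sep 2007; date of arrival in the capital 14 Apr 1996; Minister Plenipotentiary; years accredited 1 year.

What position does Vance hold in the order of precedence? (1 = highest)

By class of mission: Reyes and Haddad (Ambassador); then Romero, Leclerc and Brennan (Minister Plenipotentiary); then Szabo and Vance (Chargé d'affaires).
Reyes and Haddad both have years accredited 27 years, so the next rule applies.
Among Reyes and Haddad, by date of presenting credentials (later first): Reyes (5 Sep 2005) before Haddad (28 Jan 2002).
Among Romero, Leclerc and Brennan, by years accredited (higher first): Romero and Leclerc (14 years) before Brennan (1 year).
Among Romero and Leclerc, by date of presenting credentials (later first): Romero (17 Oct 2002) before Leclerc (3 Sep 1998).
Szabo and Vance both have years accredited 3 years, so the next rule applies.
Among Szabo and Vance, by date of presenting credentials (later first): Szabo (18 Feb 2001) before Vance (25 Jun 1998).
Order: Reyes, Haddad, Romero, Leclerc, Brennan, Szabo, Vance. So position 7.

7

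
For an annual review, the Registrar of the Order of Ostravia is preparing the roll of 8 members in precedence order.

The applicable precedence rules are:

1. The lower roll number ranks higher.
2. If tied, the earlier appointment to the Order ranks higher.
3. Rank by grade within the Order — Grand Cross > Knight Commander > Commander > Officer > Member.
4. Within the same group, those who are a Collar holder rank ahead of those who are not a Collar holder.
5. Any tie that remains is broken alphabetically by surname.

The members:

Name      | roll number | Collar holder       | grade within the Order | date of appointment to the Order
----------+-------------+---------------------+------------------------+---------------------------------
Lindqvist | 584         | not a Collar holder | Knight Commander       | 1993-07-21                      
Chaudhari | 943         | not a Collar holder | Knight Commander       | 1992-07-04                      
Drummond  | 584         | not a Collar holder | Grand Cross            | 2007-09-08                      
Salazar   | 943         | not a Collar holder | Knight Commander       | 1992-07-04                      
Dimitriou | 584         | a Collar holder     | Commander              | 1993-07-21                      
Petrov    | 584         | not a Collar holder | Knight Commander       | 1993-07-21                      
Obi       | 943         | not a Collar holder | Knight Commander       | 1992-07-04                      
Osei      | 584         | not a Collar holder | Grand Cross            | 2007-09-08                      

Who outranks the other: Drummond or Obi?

Drummond

By roll number (lower first): Lindqvist, Petrov, Dimitriou, Drummond and Osei (each 584); then Chaudhari, Obi and Salazar (each 943).
Among Lindqvist, Petrov, Dimitriou, Drummond and Osei, by date of appointment to the Order (earlier first): Lindqvist, Petrov and Dimitriou (1993-07-21) before Drummond and Osei (2007-09-08).
Among Lindqvist, Petrov and Dimitriou, by grade within the Order: Lindqvist and Petrov (Knight Commander) before Dimitriou (Commander).
Lindqvist and Petrov are each not a Collar holder, so the next rule applies.
Among Lindqvist and Petrov, alphabetically by surname: Lindqvist before Petrov.
Drummond and Osei are each Grand Cross, so the next rule applies.
Drummond and Osei are each not a Collar holder, so the next rule applies.
Among Drummond and Osei, alphabetically by surname: Drummond before Osei.
Chaudhari, Obi and Salazar all have date of appointment to the Order 1992-07-04, so the next rule applies.
Chaudhari, Obi and Salazar are each Knight Commander, so the next rule applies.
Chaudhari, Obi and Salazar are each not a Collar holder, so the next rule applies.
Among Chaudhari, Obi and Salazar, alphabetically by surname: Chaudhari before Obi before Salazar.
So Drummond takes precedence.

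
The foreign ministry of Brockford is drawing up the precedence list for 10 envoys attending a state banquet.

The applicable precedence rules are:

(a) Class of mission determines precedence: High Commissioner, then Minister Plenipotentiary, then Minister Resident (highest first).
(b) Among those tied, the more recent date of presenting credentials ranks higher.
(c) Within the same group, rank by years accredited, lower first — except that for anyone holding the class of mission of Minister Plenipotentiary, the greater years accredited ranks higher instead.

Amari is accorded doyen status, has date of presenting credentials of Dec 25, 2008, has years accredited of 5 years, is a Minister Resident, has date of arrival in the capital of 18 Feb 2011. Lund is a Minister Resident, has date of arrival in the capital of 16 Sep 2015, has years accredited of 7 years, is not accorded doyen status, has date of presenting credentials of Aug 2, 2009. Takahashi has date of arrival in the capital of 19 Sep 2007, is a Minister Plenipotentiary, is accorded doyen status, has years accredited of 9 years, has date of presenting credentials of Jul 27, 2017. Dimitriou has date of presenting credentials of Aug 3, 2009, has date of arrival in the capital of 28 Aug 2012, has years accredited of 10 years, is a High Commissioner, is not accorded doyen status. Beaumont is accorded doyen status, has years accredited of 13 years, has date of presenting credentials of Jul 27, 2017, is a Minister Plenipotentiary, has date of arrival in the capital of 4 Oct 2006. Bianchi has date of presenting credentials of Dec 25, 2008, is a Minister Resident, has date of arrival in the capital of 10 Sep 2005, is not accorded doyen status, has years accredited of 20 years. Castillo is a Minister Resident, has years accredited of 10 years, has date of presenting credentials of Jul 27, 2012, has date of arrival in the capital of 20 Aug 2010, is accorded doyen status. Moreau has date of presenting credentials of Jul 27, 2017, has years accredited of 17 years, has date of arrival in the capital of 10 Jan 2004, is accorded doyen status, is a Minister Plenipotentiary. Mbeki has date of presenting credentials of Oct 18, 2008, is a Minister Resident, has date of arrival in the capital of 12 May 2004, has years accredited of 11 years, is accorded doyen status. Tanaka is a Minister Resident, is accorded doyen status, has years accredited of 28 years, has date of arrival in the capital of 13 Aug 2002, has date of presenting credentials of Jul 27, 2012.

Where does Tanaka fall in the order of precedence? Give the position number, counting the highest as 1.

By class of mission: Dimitriou (High Commissioner); then Moreau, Beaumont and Takahashi (Minister Plenipotentiary); then Castillo, Tanaka, Lund, Amari, Bianchi and Mbeki (Minister Resident).
Moreau, Beaumont and Takahashi all have date of presenting credentials Jul 27, 2017, so the next rule applies.
Among Moreau, Beaumont and Takahashi, by years accredited (higher first) (reversed rule for this group): Moreau (17 years) before Beaumont (13 years) before Takahashi (9 years).
Among Castillo, Tanaka, Lund, Amari, Bianchi and Mbeki, by date of presenting credentials (later first): Castillo and Tanaka (Jul 27, 2012) before Lund (Aug 2, 2009) before Amari and Bianchi (Dec 25, 2008) before Mbeki (Oct 18, 2008).
Among Castillo and Tanaka, by years accredited (lower first): Castillo (10 years) before Tanaka (28 years).
Among Amari and Bianchi, by years accredited (lower first): Amari (5 years) before Bianchi (20 years).
Order: Dimitriou, Moreau, Beaumont, Takahashi, Castillo, Tanaka, Lund, Amari, Bianchi, Mbeki. So position 6.

6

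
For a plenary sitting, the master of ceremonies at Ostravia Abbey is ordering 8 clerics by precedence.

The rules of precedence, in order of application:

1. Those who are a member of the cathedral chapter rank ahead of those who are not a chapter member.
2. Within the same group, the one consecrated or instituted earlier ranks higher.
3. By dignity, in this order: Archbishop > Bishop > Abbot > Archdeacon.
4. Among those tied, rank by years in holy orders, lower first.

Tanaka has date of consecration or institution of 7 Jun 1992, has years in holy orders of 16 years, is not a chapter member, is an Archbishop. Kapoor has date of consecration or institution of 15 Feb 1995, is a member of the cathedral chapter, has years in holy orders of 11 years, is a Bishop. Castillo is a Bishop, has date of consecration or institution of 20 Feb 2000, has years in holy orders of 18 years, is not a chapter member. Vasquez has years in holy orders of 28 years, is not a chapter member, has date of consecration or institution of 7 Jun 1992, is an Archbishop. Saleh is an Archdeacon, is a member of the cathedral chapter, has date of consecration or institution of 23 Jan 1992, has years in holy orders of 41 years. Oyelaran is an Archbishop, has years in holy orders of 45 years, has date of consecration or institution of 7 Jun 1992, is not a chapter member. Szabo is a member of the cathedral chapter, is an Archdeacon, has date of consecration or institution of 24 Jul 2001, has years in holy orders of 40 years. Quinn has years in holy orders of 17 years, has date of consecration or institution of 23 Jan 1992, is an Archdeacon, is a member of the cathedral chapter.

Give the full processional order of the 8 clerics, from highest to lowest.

Quinn, Saleh, Kapoor, Szabo, Tanaka, Vasquez, Oyelaran, Castillo

By the first rule: Quinn, Saleh, Kapoor and Szabo (each a member of the cathedral chapter); then Tanaka, Vasquez, Oyelaran and Castillo (each not a chapter member).
Among Quinn, Saleh, Kapoor and Szabo, by date of consecration or institution (earlier first): Quinn and Saleh (23 Jan 1992) before Kapoor (15 Feb 1995) before Szabo (24 Jul 2001).
Quinn and Saleh are each Archdeacon, so the next rule applies.
Among Quinn and Saleh, by years in holy orders (lower first): Quinn (17 years) before Saleh (41 years).
Among Tanaka, Vasquez, Oyelaran and Castillo, by date of consecration or institution (earlier first): Tanaka, Vasquez and Oyelaran (7 Jun 1992) before Castillo (20 Feb 2000).
Tanaka, Vasquez and Oyelaran are each Archbishop, so the next rule applies.
Among Tanaka, Vasquez and Oyelaran, by years in holy orders (lower first): Tanaka (16 years) before Vasquez (28 years) before Oyelaran (45 years).
Full order: Quinn, Saleh, Kapoor, Szabo, Tanaka, Vasquez, Oyelaran, Castillo.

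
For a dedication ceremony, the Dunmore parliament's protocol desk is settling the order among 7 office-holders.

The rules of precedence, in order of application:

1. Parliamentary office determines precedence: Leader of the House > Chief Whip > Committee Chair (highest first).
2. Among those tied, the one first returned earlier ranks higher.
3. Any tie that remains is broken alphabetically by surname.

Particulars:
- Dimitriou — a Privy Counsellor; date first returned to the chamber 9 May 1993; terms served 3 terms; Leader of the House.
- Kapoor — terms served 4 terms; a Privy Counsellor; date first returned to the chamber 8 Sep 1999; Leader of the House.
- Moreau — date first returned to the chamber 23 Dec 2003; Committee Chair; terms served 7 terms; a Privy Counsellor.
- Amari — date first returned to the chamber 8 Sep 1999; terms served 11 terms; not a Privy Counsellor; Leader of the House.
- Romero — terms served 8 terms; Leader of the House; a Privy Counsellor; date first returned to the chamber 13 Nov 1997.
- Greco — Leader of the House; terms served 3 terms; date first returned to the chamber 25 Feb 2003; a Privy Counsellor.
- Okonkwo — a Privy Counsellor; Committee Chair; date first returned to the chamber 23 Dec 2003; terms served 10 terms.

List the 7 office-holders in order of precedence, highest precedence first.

Dimitriou, Romero, Amari, Kapoor, Greco, Moreau, Okonkwo

By parliamentary office: Dimitriou, Romero, Amari, Kapoor and Greco (Leader of the House); then Moreau and Okonkwo (Committee Chair).
Among Dimitriou, Romero, Amari, Kapoor and Greco, by date first returned to the chamber (earlier first): Dimitriou (9 May 1993) before Romero (13 Nov 1997) before Amari and Kapoor (8 Sep 1999) before Greco (25 Feb 2003).
Among Amari and Kapoor, alphabetically by surname: Amari before Kapoor.
Moreau and Okonkwo both have date first returned to the chamber 23 Dec 2003, so the next rule applies.
Among Moreau and Okonkwo, alphabetically by surname: Moreau before Okonkwo.
Full order: Dimitriou, Romero, Amari, Kapoor, Greco, Moreau, Okonkwo.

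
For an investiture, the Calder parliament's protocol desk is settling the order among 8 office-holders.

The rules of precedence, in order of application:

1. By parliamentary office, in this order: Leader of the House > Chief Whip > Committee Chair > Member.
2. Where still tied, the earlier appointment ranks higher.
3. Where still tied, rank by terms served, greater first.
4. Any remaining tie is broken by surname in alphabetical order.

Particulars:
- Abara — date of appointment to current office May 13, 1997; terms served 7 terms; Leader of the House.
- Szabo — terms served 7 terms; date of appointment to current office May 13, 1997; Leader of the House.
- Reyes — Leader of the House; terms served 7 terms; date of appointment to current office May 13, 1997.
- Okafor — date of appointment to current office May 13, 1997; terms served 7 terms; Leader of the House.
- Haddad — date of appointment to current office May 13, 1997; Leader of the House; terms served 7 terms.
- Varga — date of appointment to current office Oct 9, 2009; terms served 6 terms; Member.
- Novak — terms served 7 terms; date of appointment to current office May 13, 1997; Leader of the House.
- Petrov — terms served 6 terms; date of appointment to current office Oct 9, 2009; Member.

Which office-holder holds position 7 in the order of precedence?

By parliamentary office: Abara, Haddad, Novak, Okafor, Reyes and Szabo (Leader of the House); then Petrov and Varga (Member).
Abara, Haddad, Novak, Okafor, Reyes and Szabo all have date of appointment to current office May 13, 1997, so the next rule applies.
Abara, Haddad, Novak, Okafor, Reyes and Szabo all have terms served 7 terms, so the next rule applies.
Among Abara, Haddad, Novak, Okafor, Reyes and Szabo, alphabetically by surname: Abara before Haddad before Novak before Okafor before Reyes before Szabo.
Petrov and Varga both have date of appointment to current office Oct 9, 2009, so the next rule applies.
Petrov and Varga both have terms served 6 terms, so the next rule applies.
Among Petrov and Varga, alphabetically by surname: Petrov before Varga.
Order: Abara, Haddad, Novak, Okafor, Reyes, Szabo, Petrov, Varga.

Petrov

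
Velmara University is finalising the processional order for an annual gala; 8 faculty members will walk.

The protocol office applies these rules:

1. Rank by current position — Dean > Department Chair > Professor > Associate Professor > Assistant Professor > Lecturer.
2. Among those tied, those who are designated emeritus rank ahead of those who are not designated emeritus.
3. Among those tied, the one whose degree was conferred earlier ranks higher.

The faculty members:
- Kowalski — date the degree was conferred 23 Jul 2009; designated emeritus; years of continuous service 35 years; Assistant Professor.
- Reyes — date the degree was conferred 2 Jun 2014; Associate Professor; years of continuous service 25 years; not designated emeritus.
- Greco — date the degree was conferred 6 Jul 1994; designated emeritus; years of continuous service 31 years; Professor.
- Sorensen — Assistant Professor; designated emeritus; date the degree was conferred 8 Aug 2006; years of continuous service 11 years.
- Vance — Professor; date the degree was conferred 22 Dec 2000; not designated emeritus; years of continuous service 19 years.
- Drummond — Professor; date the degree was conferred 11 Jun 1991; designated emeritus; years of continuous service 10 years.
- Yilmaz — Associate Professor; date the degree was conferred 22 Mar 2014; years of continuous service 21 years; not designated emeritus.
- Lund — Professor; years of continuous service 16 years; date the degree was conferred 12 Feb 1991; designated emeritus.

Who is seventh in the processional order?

By current position: Lund, Drummond, Greco and Vance (Professor); then Yilmaz and Reyes (Associate Professor); then Sorensen and Kowalski (Assistant Professor).
Among Lund, Drummond, Greco and Vance, designated emeritus before not designated emeritus: Lund, Drummond and Greco (designated emeritus) before Vance (not designated emeritus).
Among Lund, Drummond and Greco, by date the degree was conferred (earlier first): Lund (12 Feb 1991) before Drummond (11 Jun 1991) before Greco (6 Jul 1994).
Yilmaz and Reyes are each not designated emeritus, so the next rule applies.
Among Yilmaz and Reyes, by date the degree was conferred (earlier first): Yilmaz (22 Mar 2014) before Reyes (2 Jun 2014).
Sorensen and Kowalski are each designated emeritus, so the next rule applies.
Among Sorensen and Kowalski, by date the degree was conferred (earlier first): Sorensen (8 Aug 2006) before Kowalski (23 Jul 2009).
Order: Lund, Drummond, Greco, Vance, Yilmaz, Reyes, Sorensen, Kowalski.

Sorensen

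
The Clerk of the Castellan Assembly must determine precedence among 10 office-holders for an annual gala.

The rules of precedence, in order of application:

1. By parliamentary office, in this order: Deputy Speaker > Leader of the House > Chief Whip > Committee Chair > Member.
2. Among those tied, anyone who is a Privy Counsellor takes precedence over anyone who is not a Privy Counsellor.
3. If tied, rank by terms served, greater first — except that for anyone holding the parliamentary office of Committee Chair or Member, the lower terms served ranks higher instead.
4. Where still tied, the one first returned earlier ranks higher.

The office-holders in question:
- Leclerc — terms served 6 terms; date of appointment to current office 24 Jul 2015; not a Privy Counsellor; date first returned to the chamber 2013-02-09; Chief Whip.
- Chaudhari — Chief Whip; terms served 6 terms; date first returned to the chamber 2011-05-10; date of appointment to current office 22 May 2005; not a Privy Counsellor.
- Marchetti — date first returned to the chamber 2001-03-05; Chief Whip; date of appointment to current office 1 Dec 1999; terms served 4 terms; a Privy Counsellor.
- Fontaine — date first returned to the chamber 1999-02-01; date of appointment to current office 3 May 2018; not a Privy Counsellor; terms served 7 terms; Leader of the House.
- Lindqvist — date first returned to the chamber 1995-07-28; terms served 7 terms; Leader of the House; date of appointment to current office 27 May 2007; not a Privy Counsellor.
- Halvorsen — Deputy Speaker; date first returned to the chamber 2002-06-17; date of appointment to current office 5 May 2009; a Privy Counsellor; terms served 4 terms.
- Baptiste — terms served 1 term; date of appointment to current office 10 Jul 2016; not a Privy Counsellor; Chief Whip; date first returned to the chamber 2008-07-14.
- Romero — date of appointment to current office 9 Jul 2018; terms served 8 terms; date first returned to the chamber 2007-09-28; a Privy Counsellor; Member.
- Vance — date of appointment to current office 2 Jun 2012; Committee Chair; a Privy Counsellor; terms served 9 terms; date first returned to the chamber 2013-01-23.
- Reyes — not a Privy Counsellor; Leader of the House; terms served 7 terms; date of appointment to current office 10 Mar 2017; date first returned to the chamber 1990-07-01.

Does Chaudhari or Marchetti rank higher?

Marchetti

By parliamentary office: Halvorsen (Deputy Speaker); then Reyes, Lindqvist and Fontaine (Leader of the House); then Marchetti, Chaudhari, Leclerc and Baptiste (Chief Whip); then Vance (Committee Chair); then Romero (Member).
Reyes, Lindqvist and Fontaine are each not a Privy Counsellor, so the next rule applies.
Reyes, Lindqvist and Fontaine all have terms served 7 terms, so the next rule applies.
Among Reyes, Lindqvist and Fontaine, by date first returned to the chamber (earlier first): Reyes (1990-07-01) before Lindqvist (1995-07-28) before Fontaine (1999-02-01).
Among Marchetti, Chaudhari, Leclerc and Baptiste, a Privy Counsellor before not a Privy Counsellor: Marchetti (a Privy Counsellor) before Chaudhari, Leclerc and Baptiste (not a Privy Counsellor).
Among Chaudhari, Leclerc and Baptiste, by terms served (higher first): Chaudhari and Leclerc (6 terms) before Baptiste (1 term).
Among Chaudhari and Leclerc, by date first returned to the chamber (earlier first): Chaudhari (2011-05-10) before Leclerc (2013-02-09).
So Marchetti takes precedence.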